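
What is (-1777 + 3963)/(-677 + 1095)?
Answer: 1093/209 ≈ 5.2297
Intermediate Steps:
(-1777 + 3963)/(-677 + 1095) = 2186/418 = 2186*(1/418) = 1093/209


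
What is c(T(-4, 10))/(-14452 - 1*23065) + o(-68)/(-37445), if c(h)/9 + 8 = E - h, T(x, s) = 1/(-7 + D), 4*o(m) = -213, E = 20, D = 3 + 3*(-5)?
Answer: -156865281/106766628940 ≈ -0.0014692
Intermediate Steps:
D = -12 (D = 3 - 15 = -12)
o(m) = -213/4 (o(m) = (¼)*(-213) = -213/4)
T(x, s) = -1/19 (T(x, s) = 1/(-7 - 12) = 1/(-19) = -1/19)
c(h) = 108 - 9*h (c(h) = -72 + 9*(20 - h) = -72 + (180 - 9*h) = 108 - 9*h)
c(T(-4, 10))/(-14452 - 1*23065) + o(-68)/(-37445) = (108 - 9*(-1/19))/(-14452 - 1*23065) - 213/4/(-37445) = (108 + 9/19)/(-14452 - 23065) - 213/4*(-1/37445) = (2061/19)/(-37517) + 213/149780 = (2061/19)*(-1/37517) + 213/149780 = -2061/712823 + 213/149780 = -156865281/106766628940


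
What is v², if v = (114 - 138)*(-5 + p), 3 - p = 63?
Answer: 2433600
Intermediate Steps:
p = -60 (p = 3 - 1*63 = 3 - 63 = -60)
v = 1560 (v = (114 - 138)*(-5 - 60) = -24*(-65) = 1560)
v² = 1560² = 2433600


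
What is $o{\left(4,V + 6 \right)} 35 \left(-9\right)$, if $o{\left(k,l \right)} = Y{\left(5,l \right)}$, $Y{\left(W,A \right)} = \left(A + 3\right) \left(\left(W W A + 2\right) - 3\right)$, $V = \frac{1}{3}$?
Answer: $-462560$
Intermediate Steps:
$V = \frac{1}{3} \approx 0.33333$
$Y{\left(W,A \right)} = \left(-1 + A W^{2}\right) \left(3 + A\right)$ ($Y{\left(W,A \right)} = \left(3 + A\right) \left(\left(W^{2} A + 2\right) - 3\right) = \left(3 + A\right) \left(\left(A W^{2} + 2\right) - 3\right) = \left(3 + A\right) \left(\left(2 + A W^{2}\right) - 3\right) = \left(3 + A\right) \left(-1 + A W^{2}\right) = \left(-1 + A W^{2}\right) \left(3 + A\right)$)
$o{\left(k,l \right)} = -3 + 25 l^{2} + 74 l$ ($o{\left(k,l \right)} = -3 - l + l^{2} \cdot 5^{2} + 3 l 5^{2} = -3 - l + l^{2} \cdot 25 + 3 l 25 = -3 - l + 25 l^{2} + 75 l = -3 + 25 l^{2} + 74 l$)
$o{\left(4,V + 6 \right)} 35 \left(-9\right) = \left(-3 + 25 \left(\frac{1}{3} + 6\right)^{2} + 74 \left(\frac{1}{3} + 6\right)\right) 35 \left(-9\right) = \left(-3 + 25 \left(\frac{19}{3}\right)^{2} + 74 \cdot \frac{19}{3}\right) \left(-315\right) = \left(-3 + 25 \cdot \frac{361}{9} + \frac{1406}{3}\right) \left(-315\right) = \left(-3 + \frac{9025}{9} + \frac{1406}{3}\right) \left(-315\right) = \frac{13216}{9} \left(-315\right) = -462560$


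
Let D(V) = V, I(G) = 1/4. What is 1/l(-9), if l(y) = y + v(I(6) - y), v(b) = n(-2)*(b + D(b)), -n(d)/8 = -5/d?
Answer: -1/379 ≈ -0.0026385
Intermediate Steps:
I(G) = ¼
n(d) = 40/d (n(d) = -(-40)/d = 40/d)
v(b) = -40*b (v(b) = (40/(-2))*(b + b) = (40*(-½))*(2*b) = -40*b)
l(y) = -10 + 41*y (l(y) = y - 40*(¼ - y) = y + (-10 + 40*y) = -10 + 41*y)
1/l(-9) = 1/(-10 + 41*(-9)) = 1/(-10 - 369) = 1/(-379) = -1/379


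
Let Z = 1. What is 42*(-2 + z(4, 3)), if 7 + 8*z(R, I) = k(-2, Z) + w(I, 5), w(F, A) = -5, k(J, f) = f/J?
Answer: -1197/8 ≈ -149.63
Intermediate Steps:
z(R, I) = -25/16 (z(R, I) = -7/8 + (1/(-2) - 5)/8 = -7/8 + (1*(-½) - 5)/8 = -7/8 + (-½ - 5)/8 = -7/8 + (⅛)*(-11/2) = -7/8 - 11/16 = -25/16)
42*(-2 + z(4, 3)) = 42*(-2 - 25/16) = 42*(-57/16) = -1197/8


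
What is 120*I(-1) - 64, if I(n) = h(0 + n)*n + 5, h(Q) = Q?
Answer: 656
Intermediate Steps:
I(n) = 5 + n² (I(n) = (0 + n)*n + 5 = n*n + 5 = n² + 5 = 5 + n²)
120*I(-1) - 64 = 120*(5 + (-1)²) - 64 = 120*(5 + 1) - 64 = 120*6 - 64 = 720 - 64 = 656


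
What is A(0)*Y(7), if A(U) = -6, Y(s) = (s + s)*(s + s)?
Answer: -1176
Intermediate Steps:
Y(s) = 4*s**2 (Y(s) = (2*s)*(2*s) = 4*s**2)
A(0)*Y(7) = -24*7**2 = -24*49 = -6*196 = -1176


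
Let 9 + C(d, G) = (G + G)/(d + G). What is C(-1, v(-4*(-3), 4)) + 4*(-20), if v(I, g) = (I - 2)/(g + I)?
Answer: -277/3 ≈ -92.333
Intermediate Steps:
v(I, g) = (-2 + I)/(I + g)
C(d, G) = -9 + 2*G/(G + d) (C(d, G) = -9 + (G + G)/(d + G) = -9 + (2*G)/(G + d) = -9 + 2*G/(G + d))
C(-1, v(-4*(-3), 4)) + 4*(-20) = (-9*(-1) - 7*(-2 - 4*(-3))/(-4*(-3) + 4))/((-2 - 4*(-3))/(-4*(-3) + 4) - 1) + 4*(-20) = (9 - 7*(-2 + 12)/(12 + 4))/((-2 + 12)/(12 + 4) - 1) - 80 = (9 - 7*10/16)/(10/16 - 1) - 80 = (9 - 7*10/16)/((1/16)*10 - 1) - 80 = (9 - 7*5/8)/(5/8 - 1) - 80 = (9 - 35/8)/(-3/8) - 80 = -8/3*37/8 - 80 = -37/3 - 80 = -277/3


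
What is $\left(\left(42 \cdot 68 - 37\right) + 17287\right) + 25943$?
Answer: $46049$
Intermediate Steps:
$\left(\left(42 \cdot 68 - 37\right) + 17287\right) + 25943 = \left(\left(2856 - 37\right) + 17287\right) + 25943 = \left(2819 + 17287\right) + 25943 = 20106 + 25943 = 46049$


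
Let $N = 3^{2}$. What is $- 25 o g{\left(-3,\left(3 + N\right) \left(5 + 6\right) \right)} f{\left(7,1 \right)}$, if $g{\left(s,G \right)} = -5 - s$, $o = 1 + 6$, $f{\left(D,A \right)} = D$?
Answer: $2450$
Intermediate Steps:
$N = 9$
$o = 7$
$- 25 o g{\left(-3,\left(3 + N\right) \left(5 + 6\right) \right)} f{\left(7,1 \right)} = - 25 \cdot 7 \left(-5 - -3\right) 7 = - 25 \cdot 7 \left(-5 + 3\right) 7 = - 25 \cdot 7 \left(-2\right) 7 = \left(-25\right) \left(-14\right) 7 = 350 \cdot 7 = 2450$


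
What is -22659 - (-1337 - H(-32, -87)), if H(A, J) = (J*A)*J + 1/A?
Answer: -8432961/32 ≈ -2.6353e+5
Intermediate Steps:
H(A, J) = 1/A + A*J² (H(A, J) = (A*J)*J + 1/A = A*J² + 1/A = 1/A + A*J²)
-22659 - (-1337 - H(-32, -87)) = -22659 - (-1337 - (1/(-32) - 32*(-87)²)) = -22659 - (-1337 - (-1/32 - 32*7569)) = -22659 - (-1337 - (-1/32 - 242208)) = -22659 - (-1337 - 1*(-7750657/32)) = -22659 - (-1337 + 7750657/32) = -22659 - 1*7707873/32 = -22659 - 7707873/32 = -8432961/32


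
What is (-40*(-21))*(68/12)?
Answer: 4760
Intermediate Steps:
(-40*(-21))*(68/12) = 840*(68*(1/12)) = 840*(17/3) = 4760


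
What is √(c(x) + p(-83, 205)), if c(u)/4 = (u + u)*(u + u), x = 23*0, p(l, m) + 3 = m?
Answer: √202 ≈ 14.213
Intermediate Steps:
p(l, m) = -3 + m
x = 0
c(u) = 16*u² (c(u) = 4*((u + u)*(u + u)) = 4*((2*u)*(2*u)) = 4*(4*u²) = 16*u²)
√(c(x) + p(-83, 205)) = √(16*0² + (-3 + 205)) = √(16*0 + 202) = √(0 + 202) = √202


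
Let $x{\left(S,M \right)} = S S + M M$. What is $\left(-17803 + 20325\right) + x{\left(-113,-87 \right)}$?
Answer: $22860$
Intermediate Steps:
$x{\left(S,M \right)} = M^{2} + S^{2}$ ($x{\left(S,M \right)} = S^{2} + M^{2} = M^{2} + S^{2}$)
$\left(-17803 + 20325\right) + x{\left(-113,-87 \right)} = \left(-17803 + 20325\right) + \left(\left(-87\right)^{2} + \left(-113\right)^{2}\right) = 2522 + \left(7569 + 12769\right) = 2522 + 20338 = 22860$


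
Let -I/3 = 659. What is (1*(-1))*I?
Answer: 1977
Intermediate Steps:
I = -1977 (I = -3*659 = -1977)
(1*(-1))*I = (1*(-1))*(-1977) = -1*(-1977) = 1977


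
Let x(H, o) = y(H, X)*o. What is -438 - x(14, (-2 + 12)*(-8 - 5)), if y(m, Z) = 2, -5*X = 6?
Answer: -178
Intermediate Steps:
X = -6/5 (X = -⅕*6 = -6/5 ≈ -1.2000)
x(H, o) = 2*o
-438 - x(14, (-2 + 12)*(-8 - 5)) = -438 - 2*(-2 + 12)*(-8 - 5) = -438 - 2*10*(-13) = -438 - 2*(-130) = -438 - 1*(-260) = -438 + 260 = -178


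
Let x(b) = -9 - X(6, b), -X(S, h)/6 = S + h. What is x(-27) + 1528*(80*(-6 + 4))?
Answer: -244615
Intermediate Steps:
X(S, h) = -6*S - 6*h (X(S, h) = -6*(S + h) = -6*S - 6*h)
x(b) = 27 + 6*b (x(b) = -9 - (-6*6 - 6*b) = -9 - (-36 - 6*b) = -9 + (36 + 6*b) = 27 + 6*b)
x(-27) + 1528*(80*(-6 + 4)) = (27 + 6*(-27)) + 1528*(80*(-6 + 4)) = (27 - 162) + 1528*(80*(-2)) = -135 + 1528*(-160) = -135 - 244480 = -244615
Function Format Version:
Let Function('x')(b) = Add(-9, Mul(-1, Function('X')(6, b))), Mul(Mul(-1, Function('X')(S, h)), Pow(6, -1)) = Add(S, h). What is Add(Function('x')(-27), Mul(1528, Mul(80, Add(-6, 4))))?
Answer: -244615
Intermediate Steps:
Function('X')(S, h) = Add(Mul(-6, S), Mul(-6, h)) (Function('X')(S, h) = Mul(-6, Add(S, h)) = Add(Mul(-6, S), Mul(-6, h)))
Function('x')(b) = Add(27, Mul(6, b)) (Function('x')(b) = Add(-9, Mul(-1, Add(Mul(-6, 6), Mul(-6, b)))) = Add(-9, Mul(-1, Add(-36, Mul(-6, b)))) = Add(-9, Add(36, Mul(6, b))) = Add(27, Mul(6, b)))
Add(Function('x')(-27), Mul(1528, Mul(80, Add(-6, 4)))) = Add(Add(27, Mul(6, -27)), Mul(1528, Mul(80, Add(-6, 4)))) = Add(Add(27, -162), Mul(1528, Mul(80, -2))) = Add(-135, Mul(1528, -160)) = Add(-135, -244480) = -244615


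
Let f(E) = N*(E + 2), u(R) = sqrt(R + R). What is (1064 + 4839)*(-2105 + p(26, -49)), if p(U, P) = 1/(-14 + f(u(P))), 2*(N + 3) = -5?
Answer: 41321*(-23155*sqrt(2) + 15036*I)/(-50*I + 77*sqrt(2)) ≈ -1.2426e+7 + 89.541*I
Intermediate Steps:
u(R) = sqrt(2)*sqrt(R) (u(R) = sqrt(2*R) = sqrt(2)*sqrt(R))
N = -11/2 (N = -3 + (1/2)*(-5) = -3 - 5/2 = -11/2 ≈ -5.5000)
f(E) = -11 - 11*E/2 (f(E) = -11*(E + 2)/2 = -11*(2 + E)/2 = -11 - 11*E/2)
p(U, P) = 1/(-25 - 11*sqrt(2)*sqrt(P)/2) (p(U, P) = 1/(-14 + (-11 - 11*sqrt(2)*sqrt(P)/2)) = 1/(-25 - 11*sqrt(2)*sqrt(P)/2))
(1064 + 4839)*(-2105 + p(26, -49)) = (1064 + 4839)*(-2105 - 2/(50 + 11*sqrt(2)*sqrt(-49))) = 5903*(-2105 - 2/(50 + 11*sqrt(2)*(7*I))) = 5903*(-2105 - 2/(50 + 77*I*sqrt(2))) = -12425815 - 11806/(50 + 77*I*sqrt(2))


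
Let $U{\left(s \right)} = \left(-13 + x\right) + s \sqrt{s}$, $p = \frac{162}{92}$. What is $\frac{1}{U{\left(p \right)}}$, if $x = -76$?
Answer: $- \frac{8662904}{770467015} - \frac{33534 \sqrt{46}}{770467015} \approx -0.011539$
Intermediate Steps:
$p = \frac{81}{46}$ ($p = 162 \cdot \frac{1}{92} = \frac{81}{46} \approx 1.7609$)
$U{\left(s \right)} = -89 + s^{\frac{3}{2}}$ ($U{\left(s \right)} = \left(-13 - 76\right) + s \sqrt{s} = -89 + s^{\frac{3}{2}}$)
$\frac{1}{U{\left(p \right)}} = \frac{1}{-89 + \left(\frac{81}{46}\right)^{\frac{3}{2}}} = \frac{1}{-89 + \frac{729 \sqrt{46}}{2116}}$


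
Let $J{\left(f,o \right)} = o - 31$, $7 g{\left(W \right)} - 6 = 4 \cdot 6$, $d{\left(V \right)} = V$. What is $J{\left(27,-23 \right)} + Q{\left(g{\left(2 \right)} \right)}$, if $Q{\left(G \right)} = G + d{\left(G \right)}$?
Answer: $- \frac{318}{7} \approx -45.429$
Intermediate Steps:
$g{\left(W \right)} = \frac{30}{7}$ ($g{\left(W \right)} = \frac{6}{7} + \frac{4 \cdot 6}{7} = \frac{6}{7} + \frac{1}{7} \cdot 24 = \frac{6}{7} + \frac{24}{7} = \frac{30}{7}$)
$Q{\left(G \right)} = 2 G$ ($Q{\left(G \right)} = G + G = 2 G$)
$J{\left(f,o \right)} = -31 + o$
$J{\left(27,-23 \right)} + Q{\left(g{\left(2 \right)} \right)} = \left(-31 - 23\right) + 2 \cdot \frac{30}{7} = -54 + \frac{60}{7} = - \frac{318}{7}$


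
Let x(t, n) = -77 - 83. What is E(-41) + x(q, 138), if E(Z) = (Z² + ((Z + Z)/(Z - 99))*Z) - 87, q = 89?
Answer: 98699/70 ≈ 1410.0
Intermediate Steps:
x(t, n) = -160
E(Z) = -87 + Z² + 2*Z²/(-99 + Z) (E(Z) = (Z² + ((2*Z)/(-99 + Z))*Z) - 87 = (Z² + (2*Z/(-99 + Z))*Z) - 87 = (Z² + 2*Z²/(-99 + Z)) - 87 = -87 + Z² + 2*Z²/(-99 + Z))
E(-41) + x(q, 138) = (8613 + (-41)³ - 97*(-41)² - 87*(-41))/(-99 - 41) - 160 = (8613 - 68921 - 97*1681 + 3567)/(-140) - 160 = -(8613 - 68921 - 163057 + 3567)/140 - 160 = -1/140*(-219798) - 160 = 109899/70 - 160 = 98699/70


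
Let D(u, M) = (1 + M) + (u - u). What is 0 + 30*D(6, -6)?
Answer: -150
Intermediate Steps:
D(u, M) = 1 + M (D(u, M) = (1 + M) + 0 = 1 + M)
0 + 30*D(6, -6) = 0 + 30*(1 - 6) = 0 + 30*(-5) = 0 - 150 = -150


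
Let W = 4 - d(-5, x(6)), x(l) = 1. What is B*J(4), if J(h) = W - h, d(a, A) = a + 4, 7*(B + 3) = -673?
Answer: -694/7 ≈ -99.143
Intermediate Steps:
B = -694/7 (B = -3 + (⅐)*(-673) = -3 - 673/7 = -694/7 ≈ -99.143)
d(a, A) = 4 + a
W = 5 (W = 4 - (4 - 5) = 4 - 1*(-1) = 4 + 1 = 5)
J(h) = 5 - h
B*J(4) = -694*(5 - 1*4)/7 = -694*(5 - 4)/7 = -694/7*1 = -694/7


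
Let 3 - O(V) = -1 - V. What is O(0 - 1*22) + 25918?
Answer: 25900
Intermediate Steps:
O(V) = 4 + V (O(V) = 3 - (-1 - V) = 3 + (1 + V) = 4 + V)
O(0 - 1*22) + 25918 = (4 + (0 - 1*22)) + 25918 = (4 + (0 - 22)) + 25918 = (4 - 22) + 25918 = -18 + 25918 = 25900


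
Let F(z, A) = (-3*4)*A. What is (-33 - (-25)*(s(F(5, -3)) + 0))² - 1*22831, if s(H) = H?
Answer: 728858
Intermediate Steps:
F(z, A) = -12*A
(-33 - (-25)*(s(F(5, -3)) + 0))² - 1*22831 = (-33 - (-25)*(-12*(-3) + 0))² - 1*22831 = (-33 - (-25)*(36 + 0))² - 22831 = (-33 - (-25)*36)² - 22831 = (-33 - 5*(-180))² - 22831 = (-33 + 900)² - 22831 = 867² - 22831 = 751689 - 22831 = 728858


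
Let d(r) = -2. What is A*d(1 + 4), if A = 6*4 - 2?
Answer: -44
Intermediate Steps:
A = 22 (A = 24 - 2 = 22)
A*d(1 + 4) = 22*(-2) = -44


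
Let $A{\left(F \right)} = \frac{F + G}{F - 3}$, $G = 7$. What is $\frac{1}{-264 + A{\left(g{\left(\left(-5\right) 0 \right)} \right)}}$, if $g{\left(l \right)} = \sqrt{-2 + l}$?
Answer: $- \frac{2923}{776739} + \frac{10 i \sqrt{2}}{776739} \approx -0.0037632 + 1.8207 \cdot 10^{-5} i$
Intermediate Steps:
$A{\left(F \right)} = \frac{7 + F}{-3 + F}$ ($A{\left(F \right)} = \frac{F + 7}{F - 3} = \frac{7 + F}{-3 + F}$)
$\frac{1}{-264 + A{\left(g{\left(\left(-5\right) 0 \right)} \right)}} = \frac{1}{-264 + \frac{7 + \sqrt{-2 - 0}}{-3 + \sqrt{-2 - 0}}} = \frac{1}{-264 + \frac{7 + \sqrt{-2 + 0}}{-3 + \sqrt{-2 + 0}}} = \frac{1}{-264 + \frac{7 + \sqrt{-2}}{-3 + \sqrt{-2}}} = \frac{1}{-264 + \frac{7 + i \sqrt{2}}{-3 + i \sqrt{2}}}$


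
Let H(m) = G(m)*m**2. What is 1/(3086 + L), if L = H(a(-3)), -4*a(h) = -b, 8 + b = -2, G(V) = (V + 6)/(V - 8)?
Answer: 12/37007 ≈ 0.00032426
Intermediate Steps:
G(V) = (6 + V)/(-8 + V)
b = -10 (b = -8 - 2 = -10)
a(h) = -5/2 (a(h) = -(-1)*(-10)/4 = -1/4*10 = -5/2)
H(m) = m**2*(6 + m)/(-8 + m) (H(m) = ((6 + m)/(-8 + m))*m**2 = m**2*(6 + m)/(-8 + m))
L = -25/12 (L = (-5/2)**2*(6 - 5/2)/(-8 - 5/2) = (25/4)*(7/2)/(-21/2) = (25/4)*(-2/21)*(7/2) = -25/12 ≈ -2.0833)
1/(3086 + L) = 1/(3086 - 25/12) = 1/(37007/12) = 12/37007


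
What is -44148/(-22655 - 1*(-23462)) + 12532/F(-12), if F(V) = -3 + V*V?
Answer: 1296152/37929 ≈ 34.173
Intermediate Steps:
F(V) = -3 + V²
-44148/(-22655 - 1*(-23462)) + 12532/F(-12) = -44148/(-22655 - 1*(-23462)) + 12532/(-3 + (-12)²) = -44148/(-22655 + 23462) + 12532/(-3 + 144) = -44148/807 + 12532/141 = -44148*1/807 + 12532*(1/141) = -14716/269 + 12532/141 = 1296152/37929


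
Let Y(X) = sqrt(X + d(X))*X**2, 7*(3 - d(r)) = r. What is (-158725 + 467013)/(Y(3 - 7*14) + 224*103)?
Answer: 49789745152/48442613413 - 8346897600*I*sqrt(427)/48442613413 ≈ 1.0278 - 3.5605*I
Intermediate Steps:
d(r) = 3 - r/7
Y(X) = X**2*sqrt(3 + 6*X/7) (Y(X) = sqrt(X + (3 - X/7))*X**2 = sqrt(3 + 6*X/7)*X**2 = X**2*sqrt(3 + 6*X/7))
(-158725 + 467013)/(Y(3 - 7*14) + 224*103) = (-158725 + 467013)/((3 - 7*14)**2*sqrt(147 + 42*(3 - 7*14))/7 + 224*103) = 308288/((3 - 98)**2*sqrt(147 + 42*(3 - 98))/7 + 23072) = 308288/((1/7)*(-95)**2*sqrt(147 + 42*(-95)) + 23072) = 308288/((1/7)*9025*sqrt(147 - 3990) + 23072) = 308288/((1/7)*9025*sqrt(-3843) + 23072) = 308288/((1/7)*9025*(3*I*sqrt(427)) + 23072) = 308288/(27075*I*sqrt(427)/7 + 23072) = 308288/(23072 + 27075*I*sqrt(427)/7)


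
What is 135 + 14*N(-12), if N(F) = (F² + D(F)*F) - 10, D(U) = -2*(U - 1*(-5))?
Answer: -341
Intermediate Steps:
D(U) = -10 - 2*U (D(U) = -2*(U + 5) = -2*(5 + U) = -10 - 2*U)
N(F) = -10 + F² + F*(-10 - 2*F) (N(F) = (F² + (-10 - 2*F)*F) - 10 = (F² + F*(-10 - 2*F)) - 10 = -10 + F² + F*(-10 - 2*F))
135 + 14*N(-12) = 135 + 14*(-10 - 1*(-12)² - 10*(-12)) = 135 + 14*(-10 - 1*144 + 120) = 135 + 14*(-10 - 144 + 120) = 135 + 14*(-34) = 135 - 476 = -341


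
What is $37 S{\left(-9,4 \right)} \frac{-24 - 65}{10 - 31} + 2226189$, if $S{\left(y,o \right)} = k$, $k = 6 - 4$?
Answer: $\frac{46756555}{21} \approx 2.2265 \cdot 10^{6}$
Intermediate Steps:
$k = 2$ ($k = 6 - 4 = 2$)
$S{\left(y,o \right)} = 2$
$37 S{\left(-9,4 \right)} \frac{-24 - 65}{10 - 31} + 2226189 = 37 \cdot 2 \frac{-24 - 65}{10 - 31} + 2226189 = 74 \left(- \frac{89}{-21}\right) + 2226189 = 74 \left(\left(-89\right) \left(- \frac{1}{21}\right)\right) + 2226189 = 74 \cdot \frac{89}{21} + 2226189 = \frac{6586}{21} + 2226189 = \frac{46756555}{21}$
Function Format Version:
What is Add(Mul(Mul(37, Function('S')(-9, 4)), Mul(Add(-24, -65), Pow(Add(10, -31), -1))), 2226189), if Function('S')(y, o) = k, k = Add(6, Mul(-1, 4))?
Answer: Rational(46756555, 21) ≈ 2.2265e+6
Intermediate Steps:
k = 2 (k = Add(6, -4) = 2)
Function('S')(y, o) = 2
Add(Mul(Mul(37, Function('S')(-9, 4)), Mul(Add(-24, -65), Pow(Add(10, -31), -1))), 2226189) = Add(Mul(Mul(37, 2), Mul(Add(-24, -65), Pow(Add(10, -31), -1))), 2226189) = Add(Mul(74, Mul(-89, Pow(-21, -1))), 2226189) = Add(Mul(74, Mul(-89, Rational(-1, 21))), 2226189) = Add(Mul(74, Rational(89, 21)), 2226189) = Add(Rational(6586, 21), 2226189) = Rational(46756555, 21)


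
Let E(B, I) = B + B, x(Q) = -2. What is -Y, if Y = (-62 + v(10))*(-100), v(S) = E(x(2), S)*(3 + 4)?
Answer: -9000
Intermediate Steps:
E(B, I) = 2*B
v(S) = -28 (v(S) = (2*(-2))*(3 + 4) = -4*7 = -28)
Y = 9000 (Y = (-62 - 28)*(-100) = -90*(-100) = 9000)
-Y = -1*9000 = -9000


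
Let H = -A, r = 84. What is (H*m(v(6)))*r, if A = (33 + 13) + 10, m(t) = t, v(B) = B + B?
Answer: -56448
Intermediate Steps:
v(B) = 2*B
A = 56 (A = 46 + 10 = 56)
H = -56 (H = -1*56 = -56)
(H*m(v(6)))*r = -112*6*84 = -56*12*84 = -672*84 = -56448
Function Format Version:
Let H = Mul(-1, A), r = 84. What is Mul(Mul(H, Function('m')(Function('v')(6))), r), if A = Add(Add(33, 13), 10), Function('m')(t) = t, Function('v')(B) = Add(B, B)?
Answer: -56448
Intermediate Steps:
Function('v')(B) = Mul(2, B)
A = 56 (A = Add(46, 10) = 56)
H = -56 (H = Mul(-1, 56) = -56)
Mul(Mul(H, Function('m')(Function('v')(6))), r) = Mul(Mul(-56, Mul(2, 6)), 84) = Mul(Mul(-56, 12), 84) = Mul(-672, 84) = -56448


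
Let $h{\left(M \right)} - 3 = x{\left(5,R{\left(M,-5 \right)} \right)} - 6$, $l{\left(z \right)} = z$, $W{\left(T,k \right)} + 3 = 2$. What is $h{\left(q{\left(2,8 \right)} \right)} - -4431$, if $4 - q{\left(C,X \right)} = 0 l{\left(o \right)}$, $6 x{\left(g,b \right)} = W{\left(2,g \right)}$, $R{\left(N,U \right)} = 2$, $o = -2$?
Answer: $\frac{26567}{6} \approx 4427.8$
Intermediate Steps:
$W{\left(T,k \right)} = -1$ ($W{\left(T,k \right)} = -3 + 2 = -1$)
$x{\left(g,b \right)} = - \frac{1}{6}$ ($x{\left(g,b \right)} = \frac{1}{6} \left(-1\right) = - \frac{1}{6}$)
$q{\left(C,X \right)} = 4$ ($q{\left(C,X \right)} = 4 - 0 \left(-2\right) = 4 - 0 = 4 + 0 = 4$)
$h{\left(M \right)} = - \frac{19}{6}$ ($h{\left(M \right)} = 3 - \frac{37}{6} = - \frac{19}{6}$)
$h{\left(q{\left(2,8 \right)} \right)} - -4431 = - \frac{19}{6} - -4431 = - \frac{19}{6} + 4431 = \frac{26567}{6}$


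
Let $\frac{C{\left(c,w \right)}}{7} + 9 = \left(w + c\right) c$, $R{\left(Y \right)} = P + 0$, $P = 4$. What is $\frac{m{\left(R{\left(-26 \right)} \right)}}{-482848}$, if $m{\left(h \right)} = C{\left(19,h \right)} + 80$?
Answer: $- \frac{769}{120712} \approx -0.0063705$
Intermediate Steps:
$R{\left(Y \right)} = 4$ ($R{\left(Y \right)} = 4 + 0 = 4$)
$C{\left(c,w \right)} = -63 + 7 c \left(c + w\right)$ ($C{\left(c,w \right)} = -63 + 7 \left(w + c\right) c = -63 + 7 \left(c + w\right) c = -63 + 7 c \left(c + w\right)$)
$m{\left(h \right)} = 2544 + 133 h$ ($m{\left(h \right)} = \left(-63 + 7 \cdot 19^{2} + 7 \cdot 19 h\right) + 80 = \left(-63 + 7 \cdot 361 + 133 h\right) + 80 = \left(-63 + 2527 + 133 h\right) + 80 = \left(2464 + 133 h\right) + 80 = 2544 + 133 h$)
$\frac{m{\left(R{\left(-26 \right)} \right)}}{-482848} = \frac{2544 + 133 \cdot 4}{-482848} = \left(2544 + 532\right) \left(- \frac{1}{482848}\right) = 3076 \left(- \frac{1}{482848}\right) = - \frac{769}{120712}$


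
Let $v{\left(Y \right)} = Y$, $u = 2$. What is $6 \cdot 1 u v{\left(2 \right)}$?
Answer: $24$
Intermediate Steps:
$6 \cdot 1 u v{\left(2 \right)} = 6 \cdot 1 \cdot 2 \cdot 2 = 6 \cdot 2 \cdot 2 = 12 \cdot 2 = 24$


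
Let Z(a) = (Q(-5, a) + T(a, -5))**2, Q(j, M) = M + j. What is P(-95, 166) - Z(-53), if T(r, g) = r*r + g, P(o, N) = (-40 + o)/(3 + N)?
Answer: -1274347339/169 ≈ -7.5405e+6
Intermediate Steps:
P(o, N) = (-40 + o)/(3 + N)
T(r, g) = g + r**2 (T(r, g) = r**2 + g = g + r**2)
Z(a) = (-10 + a + a**2)**2 (Z(a) = ((a - 5) + (-5 + a**2))**2 = ((-5 + a) + (-5 + a**2))**2 = (-10 + a + a**2)**2)
P(-95, 166) - Z(-53) = (-40 - 95)/(3 + 166) - (-10 - 53 + (-53)**2)**2 = -135/169 - (-10 - 53 + 2809)**2 = (1/169)*(-135) - 1*2746**2 = -135/169 - 1*7540516 = -135/169 - 7540516 = -1274347339/169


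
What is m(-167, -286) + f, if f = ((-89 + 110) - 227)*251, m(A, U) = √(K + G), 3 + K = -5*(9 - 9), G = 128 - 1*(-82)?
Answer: -51706 + 3*√23 ≈ -51692.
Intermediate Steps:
G = 210 (G = 128 + 82 = 210)
K = -3 (K = -3 - 5*(9 - 9) = -3 - 5*0 = -3 + 0 = -3)
m(A, U) = 3*√23 (m(A, U) = √(-3 + 210) = √207 = 3*√23)
f = -51706 (f = (21 - 227)*251 = -206*251 = -51706)
m(-167, -286) + f = 3*√23 - 51706 = -51706 + 3*√23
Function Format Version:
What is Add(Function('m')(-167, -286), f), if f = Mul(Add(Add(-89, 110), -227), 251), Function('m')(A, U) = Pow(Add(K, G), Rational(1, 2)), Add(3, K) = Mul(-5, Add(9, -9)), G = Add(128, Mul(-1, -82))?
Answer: Add(-51706, Mul(3, Pow(23, Rational(1, 2)))) ≈ -51692.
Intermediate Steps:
G = 210 (G = Add(128, 82) = 210)
K = -3 (K = Add(-3, Mul(-5, Add(9, -9))) = Add(-3, Mul(-5, 0)) = Add(-3, 0) = -3)
Function('m')(A, U) = Mul(3, Pow(23, Rational(1, 2))) (Function('m')(A, U) = Pow(Add(-3, 210), Rational(1, 2)) = Pow(207, Rational(1, 2)) = Mul(3, Pow(23, Rational(1, 2))))
f = -51706 (f = Mul(Add(21, -227), 251) = Mul(-206, 251) = -51706)
Add(Function('m')(-167, -286), f) = Add(Mul(3, Pow(23, Rational(1, 2))), -51706) = Add(-51706, Mul(3, Pow(23, Rational(1, 2))))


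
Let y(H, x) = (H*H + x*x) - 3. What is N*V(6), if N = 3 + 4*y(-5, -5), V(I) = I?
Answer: 1146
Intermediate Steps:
y(H, x) = -3 + H² + x² (y(H, x) = (H² + x²) - 3 = -3 + H² + x²)
N = 191 (N = 3 + 4*(-3 + (-5)² + (-5)²) = 3 + 4*(-3 + 25 + 25) = 3 + 4*47 = 3 + 188 = 191)
N*V(6) = 191*6 = 1146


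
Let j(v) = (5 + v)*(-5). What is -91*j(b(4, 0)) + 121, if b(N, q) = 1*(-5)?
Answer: 121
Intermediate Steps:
b(N, q) = -5
j(v) = -25 - 5*v
-91*j(b(4, 0)) + 121 = -91*(-25 - 5*(-5)) + 121 = -91*(-25 + 25) + 121 = -91*0 + 121 = 0 + 121 = 121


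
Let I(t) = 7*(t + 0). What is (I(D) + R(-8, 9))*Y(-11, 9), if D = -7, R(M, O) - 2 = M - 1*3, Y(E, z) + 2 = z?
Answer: -406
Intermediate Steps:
Y(E, z) = -2 + z
R(M, O) = -1 + M (R(M, O) = 2 + (M - 1*3) = 2 + (M - 3) = 2 + (-3 + M) = -1 + M)
I(t) = 7*t
(I(D) + R(-8, 9))*Y(-11, 9) = (7*(-7) + (-1 - 8))*(-2 + 9) = (-49 - 9)*7 = -58*7 = -406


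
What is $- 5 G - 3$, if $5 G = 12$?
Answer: $-15$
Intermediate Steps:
$G = \frac{12}{5}$ ($G = \frac{1}{5} \cdot 12 = \frac{12}{5} \approx 2.4$)
$- 5 G - 3 = \left(-5\right) \frac{12}{5} - 3 = -12 - 3 = -15$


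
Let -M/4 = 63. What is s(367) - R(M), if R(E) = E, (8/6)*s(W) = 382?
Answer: 1077/2 ≈ 538.50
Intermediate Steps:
M = -252 (M = -4*63 = -252)
s(W) = 573/2 (s(W) = (¾)*382 = 573/2)
s(367) - R(M) = 573/2 - 1*(-252) = 573/2 + 252 = 1077/2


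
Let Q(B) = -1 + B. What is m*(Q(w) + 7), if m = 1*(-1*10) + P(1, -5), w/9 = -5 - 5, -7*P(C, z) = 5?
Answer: 900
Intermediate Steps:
P(C, z) = -5/7 (P(C, z) = -1/7*5 = -5/7)
w = -90 (w = 9*(-5 - 5) = 9*(-10) = -90)
m = -75/7 (m = 1*(-1*10) - 5/7 = 1*(-10) - 5/7 = -10 - 5/7 = -75/7 ≈ -10.714)
m*(Q(w) + 7) = -75*((-1 - 90) + 7)/7 = -75*(-91 + 7)/7 = -75/7*(-84) = 900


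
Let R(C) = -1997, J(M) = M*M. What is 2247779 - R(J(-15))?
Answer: 2249776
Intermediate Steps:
J(M) = M**2
2247779 - R(J(-15)) = 2247779 - 1*(-1997) = 2247779 + 1997 = 2249776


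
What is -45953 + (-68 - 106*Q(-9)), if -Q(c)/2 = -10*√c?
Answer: -46021 - 6360*I ≈ -46021.0 - 6360.0*I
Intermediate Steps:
Q(c) = 20*√c (Q(c) = -(-20)*√c = 20*√c)
-45953 + (-68 - 106*Q(-9)) = -45953 + (-68 - 2120*√(-9)) = -45953 + (-68 - 2120*3*I) = -45953 + (-68 - 6360*I) = -46021 - 6360*I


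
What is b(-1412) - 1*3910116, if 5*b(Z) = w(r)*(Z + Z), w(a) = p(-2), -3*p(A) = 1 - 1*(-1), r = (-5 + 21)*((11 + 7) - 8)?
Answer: -58646092/15 ≈ -3.9097e+6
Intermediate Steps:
r = 160 (r = 16*(18 - 8) = 16*10 = 160)
p(A) = -⅔ (p(A) = -(1 - 1*(-1))/3 = -(1 + 1)/3 = -⅓*2 = -⅔)
w(a) = -⅔
b(Z) = -4*Z/15 (b(Z) = (-2*(Z + Z)/3)/5 = (-4*Z/3)/5 = -4*Z/15)
b(-1412) - 1*3910116 = -4/15*(-1412) - 1*3910116 = 5648/15 - 3910116 = -58646092/15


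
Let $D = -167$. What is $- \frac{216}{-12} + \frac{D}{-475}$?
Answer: $\frac{8717}{475} \approx 18.352$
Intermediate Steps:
$- \frac{216}{-12} + \frac{D}{-475} = - \frac{216}{-12} - \frac{167}{-475} = \left(-216\right) \left(- \frac{1}{12}\right) - - \frac{167}{475} = 18 + \frac{167}{475} = \frac{8717}{475}$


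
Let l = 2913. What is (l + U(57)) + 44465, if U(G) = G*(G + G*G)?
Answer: 235820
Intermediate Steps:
U(G) = G*(G + G**2)
(l + U(57)) + 44465 = (2913 + 57**2*(1 + 57)) + 44465 = (2913 + 3249*58) + 44465 = (2913 + 188442) + 44465 = 191355 + 44465 = 235820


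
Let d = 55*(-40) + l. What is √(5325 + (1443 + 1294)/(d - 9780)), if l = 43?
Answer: 2*√358571391/519 ≈ 72.971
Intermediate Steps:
d = -2157 (d = 55*(-40) + 43 = -2200 + 43 = -2157)
√(5325 + (1443 + 1294)/(d - 9780)) = √(5325 + (1443 + 1294)/(-2157 - 9780)) = √(5325 + 2737/(-11937)) = √(5325 + 2737*(-1/11937)) = √(5325 - 119/519) = √(2763556/519) = 2*√358571391/519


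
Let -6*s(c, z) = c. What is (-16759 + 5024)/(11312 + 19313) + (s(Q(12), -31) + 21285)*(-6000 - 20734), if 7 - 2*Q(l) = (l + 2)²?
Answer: -6975814573319/12250 ≈ -5.6945e+8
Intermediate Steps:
Q(l) = 7/2 - (2 + l)²/2 (Q(l) = 7/2 - (l + 2)²/2 = 7/2 - (2 + l)²/2)
s(c, z) = -c/6
(-16759 + 5024)/(11312 + 19313) + (s(Q(12), -31) + 21285)*(-6000 - 20734) = (-16759 + 5024)/(11312 + 19313) + (-(7/2 - (2 + 12)²/2)/6 + 21285)*(-6000 - 20734) = -11735/30625 + (-(7/2 - ½*14²)/6 + 21285)*(-26734) = -11735*1/30625 + (-(7/2 - ½*196)/6 + 21285)*(-26734) = -2347/6125 + (-(7/2 - 98)/6 + 21285)*(-26734) = -2347/6125 + (-⅙*(-189/2) + 21285)*(-26734) = -2347/6125 + (63/4 + 21285)*(-26734) = -2347/6125 + (85203/4)*(-26734) = -2347/6125 - 1138908501/2 = -6975814573319/12250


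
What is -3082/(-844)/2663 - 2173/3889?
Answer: -2435994029/4370403754 ≈ -0.55738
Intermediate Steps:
-3082/(-844)/2663 - 2173/3889 = -3082*(-1/844)*(1/2663) - 2173*1/3889 = (1541/422)*(1/2663) - 2173/3889 = 1541/1123786 - 2173/3889 = -2435994029/4370403754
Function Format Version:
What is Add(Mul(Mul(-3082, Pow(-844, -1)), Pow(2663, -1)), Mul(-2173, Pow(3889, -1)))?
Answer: Rational(-2435994029, 4370403754) ≈ -0.55738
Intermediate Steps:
Add(Mul(Mul(-3082, Pow(-844, -1)), Pow(2663, -1)), Mul(-2173, Pow(3889, -1))) = Add(Mul(Mul(-3082, Rational(-1, 844)), Rational(1, 2663)), Mul(-2173, Rational(1, 3889))) = Add(Mul(Rational(1541, 422), Rational(1, 2663)), Rational(-2173, 3889)) = Add(Rational(1541, 1123786), Rational(-2173, 3889)) = Rational(-2435994029, 4370403754)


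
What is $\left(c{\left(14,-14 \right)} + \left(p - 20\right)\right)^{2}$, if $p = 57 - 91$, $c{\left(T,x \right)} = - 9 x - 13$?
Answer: $3481$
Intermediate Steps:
$c{\left(T,x \right)} = -13 - 9 x$
$p = -34$
$\left(c{\left(14,-14 \right)} + \left(p - 20\right)\right)^{2} = \left(\left(-13 - -126\right) - 54\right)^{2} = \left(\left(-13 + 126\right) - 54\right)^{2} = \left(113 - 54\right)^{2} = 59^{2} = 3481$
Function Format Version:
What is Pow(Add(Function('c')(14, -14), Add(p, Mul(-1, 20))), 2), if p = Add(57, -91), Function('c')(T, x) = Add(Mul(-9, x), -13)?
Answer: 3481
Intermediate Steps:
Function('c')(T, x) = Add(-13, Mul(-9, x))
p = -34
Pow(Add(Function('c')(14, -14), Add(p, Mul(-1, 20))), 2) = Pow(Add(Add(-13, Mul(-9, -14)), Add(-34, Mul(-1, 20))), 2) = Pow(Add(Add(-13, 126), Add(-34, -20)), 2) = Pow(Add(113, -54), 2) = Pow(59, 2) = 3481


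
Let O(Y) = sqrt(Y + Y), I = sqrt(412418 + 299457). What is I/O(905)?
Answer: 5*sqrt(2061590)/362 ≈ 19.832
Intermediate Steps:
I = 25*sqrt(1139) (I = sqrt(711875) = 25*sqrt(1139) ≈ 843.73)
O(Y) = sqrt(2)*sqrt(Y) (O(Y) = sqrt(2*Y) = sqrt(2)*sqrt(Y))
I/O(905) = (25*sqrt(1139))/((sqrt(2)*sqrt(905))) = (25*sqrt(1139))/(sqrt(1810)) = (25*sqrt(1139))*(sqrt(1810)/1810) = 5*sqrt(2061590)/362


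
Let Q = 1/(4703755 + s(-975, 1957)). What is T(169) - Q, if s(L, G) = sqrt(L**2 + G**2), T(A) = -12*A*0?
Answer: -4703755/22125306319551 + sqrt(4780474)/22125306319551 ≈ -2.1250e-7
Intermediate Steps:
T(A) = 0 (T(A) = -12*0 = 0)
s(L, G) = sqrt(G**2 + L**2)
Q = 1/(4703755 + sqrt(4780474)) (Q = 1/(4703755 + sqrt(1957**2 + (-975)**2)) = 1/(4703755 + sqrt(3829849 + 950625)) = 1/(4703755 + sqrt(4780474)) ≈ 2.1250e-7)
T(169) - Q = 0 - (4703755/22125306319551 - sqrt(4780474)/22125306319551) = 0 + (-4703755/22125306319551 + sqrt(4780474)/22125306319551) = -4703755/22125306319551 + sqrt(4780474)/22125306319551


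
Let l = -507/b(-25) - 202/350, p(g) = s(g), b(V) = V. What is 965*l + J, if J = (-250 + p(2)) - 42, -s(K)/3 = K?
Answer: 655034/35 ≈ 18715.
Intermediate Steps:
s(K) = -3*K
p(g) = -3*g
l = 3448/175 (l = -507/(-25) - 202/350 = -507*(-1/25) - 202*1/350 = 507/25 - 101/175 = 3448/175 ≈ 19.703)
J = -298 (J = (-250 - 3*2) - 42 = (-250 - 6) - 42 = -256 - 42 = -298)
965*l + J = 965*(3448/175) - 298 = 665464/35 - 298 = 655034/35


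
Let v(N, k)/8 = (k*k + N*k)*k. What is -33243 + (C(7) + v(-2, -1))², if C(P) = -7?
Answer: -32282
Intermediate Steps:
v(N, k) = 8*k*(k² + N*k) (v(N, k) = 8*((k*k + N*k)*k) = 8*((k² + N*k)*k) = 8*(k*(k² + N*k)) = 8*k*(k² + N*k))
-33243 + (C(7) + v(-2, -1))² = -33243 + (-7 + 8*(-1)²*(-2 - 1))² = -33243 + (-7 + 8*1*(-3))² = -33243 + (-7 - 24)² = -33243 + (-31)² = -33243 + 961 = -32282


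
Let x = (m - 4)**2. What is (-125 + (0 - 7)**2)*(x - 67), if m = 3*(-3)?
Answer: -7752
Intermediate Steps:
m = -9
x = 169 (x = (-9 - 4)**2 = (-13)**2 = 169)
(-125 + (0 - 7)**2)*(x - 67) = (-125 + (0 - 7)**2)*(169 - 67) = (-125 + (-7)**2)*102 = (-125 + 49)*102 = -76*102 = -7752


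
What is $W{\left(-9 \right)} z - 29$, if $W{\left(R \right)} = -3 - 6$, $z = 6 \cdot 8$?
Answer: $-461$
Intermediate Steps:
$z = 48$
$W{\left(R \right)} = -9$ ($W{\left(R \right)} = -3 - 6 = -9$)
$W{\left(-9 \right)} z - 29 = \left(-9\right) 48 - 29 = -432 - 29 = -461$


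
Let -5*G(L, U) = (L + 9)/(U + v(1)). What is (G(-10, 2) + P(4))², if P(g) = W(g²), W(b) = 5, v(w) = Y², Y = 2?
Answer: 22801/900 ≈ 25.334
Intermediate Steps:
v(w) = 4 (v(w) = 2² = 4)
G(L, U) = -(9 + L)/(5*(4 + U)) (G(L, U) = -(L + 9)/(5*(U + 4)) = -(9 + L)/(5*(4 + U)))
P(g) = 5
(G(-10, 2) + P(4))² = ((-9 - 1*(-10))/(5*(4 + 2)) + 5)² = ((⅕)*(-9 + 10)/6 + 5)² = ((⅕)*(⅙)*1 + 5)² = (1/30 + 5)² = (151/30)² = 22801/900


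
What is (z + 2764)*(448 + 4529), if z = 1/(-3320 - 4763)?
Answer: 111193202547/8083 ≈ 1.3756e+7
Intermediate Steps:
z = -1/8083 (z = 1/(-8083) = -1/8083 ≈ -0.00012372)
(z + 2764)*(448 + 4529) = (-1/8083 + 2764)*(448 + 4529) = (22341411/8083)*4977 = 111193202547/8083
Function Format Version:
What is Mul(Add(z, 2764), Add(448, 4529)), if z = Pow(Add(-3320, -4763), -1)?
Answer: Rational(111193202547, 8083) ≈ 1.3756e+7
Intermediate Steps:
z = Rational(-1, 8083) (z = Pow(-8083, -1) = Rational(-1, 8083) ≈ -0.00012372)
Mul(Add(z, 2764), Add(448, 4529)) = Mul(Add(Rational(-1, 8083), 2764), Add(448, 4529)) = Mul(Rational(22341411, 8083), 4977) = Rational(111193202547, 8083)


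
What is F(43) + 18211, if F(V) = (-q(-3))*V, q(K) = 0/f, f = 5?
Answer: 18211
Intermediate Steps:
q(K) = 0 (q(K) = 0/5 = 0*(⅕) = 0)
F(V) = 0 (F(V) = (-1*0)*V = 0*V = 0)
F(43) + 18211 = 0 + 18211 = 18211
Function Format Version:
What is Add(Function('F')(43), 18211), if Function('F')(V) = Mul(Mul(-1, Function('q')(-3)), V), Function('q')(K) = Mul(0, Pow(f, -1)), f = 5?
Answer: 18211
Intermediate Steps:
Function('q')(K) = 0 (Function('q')(K) = Mul(0, Pow(5, -1)) = Mul(0, Rational(1, 5)) = 0)
Function('F')(V) = 0 (Function('F')(V) = Mul(Mul(-1, 0), V) = Mul(0, V) = 0)
Add(Function('F')(43), 18211) = Add(0, 18211) = 18211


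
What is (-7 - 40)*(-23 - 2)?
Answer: 1175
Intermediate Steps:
(-7 - 40)*(-23 - 2) = -47*(-25) = 1175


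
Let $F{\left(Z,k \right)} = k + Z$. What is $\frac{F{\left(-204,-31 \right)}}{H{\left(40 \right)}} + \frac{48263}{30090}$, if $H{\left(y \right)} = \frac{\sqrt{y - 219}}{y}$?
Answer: $\frac{2839}{1770} + \frac{9400 i \sqrt{179}}{179} \approx 1.604 + 702.59 i$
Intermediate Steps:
$F{\left(Z,k \right)} = Z + k$
$H{\left(y \right)} = \frac{\sqrt{-219 + y}}{y}$
$\frac{F{\left(-204,-31 \right)}}{H{\left(40 \right)}} + \frac{48263}{30090} = \frac{-204 - 31}{\frac{1}{40} \sqrt{-219 + 40}} + \frac{48263}{30090} = - \frac{235}{\frac{1}{40} \sqrt{-179}} + 48263 \cdot \frac{1}{30090} = - \frac{235}{\frac{1}{40} i \sqrt{179}} + \frac{2839}{1770} = - 235 \left(- \frac{40 i \sqrt{179}}{179}\right) + \frac{2839}{1770} = \frac{9400 i \sqrt{179}}{179} + \frac{2839}{1770} = \frac{2839}{1770} + \frac{9400 i \sqrt{179}}{179}$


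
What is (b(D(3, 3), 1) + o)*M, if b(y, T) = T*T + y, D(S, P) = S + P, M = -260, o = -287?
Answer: 72800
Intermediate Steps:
D(S, P) = P + S
b(y, T) = y + T² (b(y, T) = T² + y = y + T²)
(b(D(3, 3), 1) + o)*M = (((3 + 3) + 1²) - 287)*(-260) = ((6 + 1) - 287)*(-260) = (7 - 287)*(-260) = -280*(-260) = 72800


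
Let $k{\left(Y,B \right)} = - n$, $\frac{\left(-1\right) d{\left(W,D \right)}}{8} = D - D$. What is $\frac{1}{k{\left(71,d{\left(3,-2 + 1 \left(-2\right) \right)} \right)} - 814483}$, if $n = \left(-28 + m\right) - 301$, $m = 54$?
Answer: $- \frac{1}{814208} \approx -1.2282 \cdot 10^{-6}$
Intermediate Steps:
$d{\left(W,D \right)} = 0$ ($d{\left(W,D \right)} = - 8 \left(D - D\right) = \left(-8\right) 0 = 0$)
$n = -275$ ($n = \left(-28 + 54\right) - 301 = 26 - 301 = -275$)
$k{\left(Y,B \right)} = 275$ ($k{\left(Y,B \right)} = \left(-1\right) \left(-275\right) = 275$)
$\frac{1}{k{\left(71,d{\left(3,-2 + 1 \left(-2\right) \right)} \right)} - 814483} = \frac{1}{275 - 814483} = \frac{1}{-814208} = - \frac{1}{814208}$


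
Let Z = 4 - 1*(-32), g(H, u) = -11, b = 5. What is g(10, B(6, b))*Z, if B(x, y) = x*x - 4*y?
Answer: -396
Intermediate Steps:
B(x, y) = x**2 - 4*y
Z = 36 (Z = 4 + 32 = 36)
g(10, B(6, b))*Z = -11*36 = -396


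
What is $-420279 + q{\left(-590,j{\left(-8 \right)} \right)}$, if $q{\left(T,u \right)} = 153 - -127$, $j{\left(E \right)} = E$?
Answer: $-419999$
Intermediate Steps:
$q{\left(T,u \right)} = 280$ ($q{\left(T,u \right)} = 153 + 127 = 280$)
$-420279 + q{\left(-590,j{\left(-8 \right)} \right)} = -420279 + 280 = -419999$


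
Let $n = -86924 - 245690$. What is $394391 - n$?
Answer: $727005$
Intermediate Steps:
$n = -332614$ ($n = -86924 - 245690 = -332614$)
$394391 - n = 394391 - -332614 = 394391 + 332614 = 727005$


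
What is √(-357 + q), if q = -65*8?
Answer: I*√877 ≈ 29.614*I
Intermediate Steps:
q = -520
√(-357 + q) = √(-357 - 520) = √(-877) = I*√877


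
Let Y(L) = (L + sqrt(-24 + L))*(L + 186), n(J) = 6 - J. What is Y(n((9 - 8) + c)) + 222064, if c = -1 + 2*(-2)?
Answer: 224024 + 196*I*sqrt(14) ≈ 2.2402e+5 + 733.37*I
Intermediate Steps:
c = -5 (c = -1 - 4 = -5)
Y(L) = (186 + L)*(L + sqrt(-24 + L)) (Y(L) = (L + sqrt(-24 + L))*(186 + L) = (186 + L)*(L + sqrt(-24 + L)))
Y(n((9 - 8) + c)) + 222064 = ((6 - ((9 - 8) - 5))**2 + 186*(6 - ((9 - 8) - 5)) + 186*sqrt(-24 + (6 - ((9 - 8) - 5))) + (6 - ((9 - 8) - 5))*sqrt(-24 + (6 - ((9 - 8) - 5)))) + 222064 = ((6 - (1 - 5))**2 + 186*(6 - (1 - 5)) + 186*sqrt(-24 + (6 - (1 - 5))) + (6 - (1 - 5))*sqrt(-24 + (6 - (1 - 5)))) + 222064 = ((6 - 1*(-4))**2 + 186*(6 - 1*(-4)) + 186*sqrt(-24 + (6 - 1*(-4))) + (6 - 1*(-4))*sqrt(-24 + (6 - 1*(-4)))) + 222064 = ((6 + 4)**2 + 186*(6 + 4) + 186*sqrt(-24 + (6 + 4)) + (6 + 4)*sqrt(-24 + (6 + 4))) + 222064 = (10**2 + 186*10 + 186*sqrt(-24 + 10) + 10*sqrt(-24 + 10)) + 222064 = (100 + 1860 + 186*sqrt(-14) + 10*sqrt(-14)) + 222064 = (100 + 1860 + 186*(I*sqrt(14)) + 10*(I*sqrt(14))) + 222064 = (100 + 1860 + 186*I*sqrt(14) + 10*I*sqrt(14)) + 222064 = (1960 + 196*I*sqrt(14)) + 222064 = 224024 + 196*I*sqrt(14)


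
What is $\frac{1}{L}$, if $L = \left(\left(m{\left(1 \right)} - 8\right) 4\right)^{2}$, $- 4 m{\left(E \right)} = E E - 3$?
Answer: $\frac{1}{900} \approx 0.0011111$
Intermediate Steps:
$m{\left(E \right)} = \frac{3}{4} - \frac{E^{2}}{4}$ ($m{\left(E \right)} = - \frac{E E - 3}{4} = - \frac{E^{2} - 3}{4} = - \frac{-3 + E^{2}}{4} = \frac{3}{4} - \frac{E^{2}}{4}$)
$L = 900$ ($L = \left(\left(\left(\frac{3}{4} - \frac{1^{2}}{4}\right) - 8\right) 4\right)^{2} = \left(\left(\left(\frac{3}{4} - \frac{1}{4}\right) - 8\right) 4\right)^{2} = \left(\left(\frac{1}{2} - 8\right) 4\right)^{2} = \left(\left(- \frac{15}{2}\right) 4\right)^{2} = \left(-30\right)^{2} = 900$)
$\frac{1}{L} = \frac{1}{900}$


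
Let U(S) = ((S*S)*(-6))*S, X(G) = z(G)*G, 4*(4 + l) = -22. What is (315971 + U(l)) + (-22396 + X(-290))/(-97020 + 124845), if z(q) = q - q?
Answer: 35740037741/111300 ≈ 3.2111e+5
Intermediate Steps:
l = -19/2 (l = -4 + (¼)*(-22) = -4 - 11/2 = -19/2 ≈ -9.5000)
z(q) = 0
X(G) = 0 (X(G) = 0*G = 0)
U(S) = -6*S³ (U(S) = (S²*(-6))*S = (-6*S²)*S = -6*S³)
(315971 + U(l)) + (-22396 + X(-290))/(-97020 + 124845) = (315971 - 6*(-19/2)³) + (-22396 + 0)/(-97020 + 124845) = (315971 - 6*(-6859/8)) - 22396/27825 = (315971 + 20577/4) - 22396*1/27825 = 1284461/4 - 22396/27825 = 35740037741/111300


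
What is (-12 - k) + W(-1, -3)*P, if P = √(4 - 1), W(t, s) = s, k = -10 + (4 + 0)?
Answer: -6 - 3*√3 ≈ -11.196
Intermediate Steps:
k = -6 (k = -10 + 4 = -6)
P = √3 ≈ 1.7320
(-12 - k) + W(-1, -3)*P = (-12 - 1*(-6)) - 3*√3 = (-12 + 6) - 3*√3 = -6 - 3*√3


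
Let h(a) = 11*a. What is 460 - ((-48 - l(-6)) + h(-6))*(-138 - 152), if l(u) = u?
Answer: -30860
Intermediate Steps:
460 - ((-48 - l(-6)) + h(-6))*(-138 - 152) = 460 - ((-48 - 1*(-6)) + 11*(-6))*(-138 - 152) = 460 - ((-48 + 6) - 66)*(-290) = 460 - (-42 - 66)*(-290) = 460 - (-108)*(-290) = 460 - 1*31320 = 460 - 31320 = -30860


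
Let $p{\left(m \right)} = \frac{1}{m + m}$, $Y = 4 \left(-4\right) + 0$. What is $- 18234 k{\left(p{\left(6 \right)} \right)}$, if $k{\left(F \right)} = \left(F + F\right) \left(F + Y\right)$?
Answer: $\frac{193483}{4} \approx 48371.0$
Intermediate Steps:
$Y = -16$ ($Y = -16 + 0 = -16$)
$p{\left(m \right)} = \frac{1}{2 m}$
$k{\left(F \right)} = 2 F \left(-16 + F\right)$ ($k{\left(F \right)} = \left(F + F\right) \left(F - 16\right) = 2 F \left(-16 + F\right)$)
$- 18234 k{\left(p{\left(6 \right)} \right)} = - 18234 \cdot 2 \frac{1}{2 \cdot 6} \left(-16 + \frac{1}{2 \cdot 6}\right) = - 18234 \cdot 2 \cdot \frac{1}{2} \cdot \frac{1}{6} \left(-16 + \frac{1}{2} \cdot \frac{1}{6}\right) = - 18234 \cdot 2 \cdot \frac{1}{12} \left(-16 + \frac{1}{12}\right) = - 18234 \cdot 2 \cdot \frac{1}{12} \left(- \frac{191}{12}\right) = \left(-18234\right) \left(- \frac{191}{72}\right) = \frac{193483}{4}$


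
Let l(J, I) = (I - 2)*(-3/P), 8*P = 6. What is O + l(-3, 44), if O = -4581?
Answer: -4749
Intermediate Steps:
P = ¾ (P = (⅛)*6 = ¾ ≈ 0.75000)
l(J, I) = 8 - 4*I (l(J, I) = (I - 2)*(-3/¾) = (-2 + I)*(-3*4/3) = (-2 + I)*(-4) = 8 - 4*I)
O + l(-3, 44) = -4581 + (8 - 4*44) = -4581 + (8 - 176) = -4581 - 168 = -4749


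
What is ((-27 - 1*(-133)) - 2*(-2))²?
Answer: 12100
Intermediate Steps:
((-27 - 1*(-133)) - 2*(-2))² = ((-27 + 133) + 4)² = (106 + 4)² = 110² = 12100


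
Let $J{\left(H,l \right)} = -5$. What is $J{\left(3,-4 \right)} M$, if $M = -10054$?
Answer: $50270$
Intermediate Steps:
$J{\left(3,-4 \right)} M = \left(-5\right) \left(-10054\right) = 50270$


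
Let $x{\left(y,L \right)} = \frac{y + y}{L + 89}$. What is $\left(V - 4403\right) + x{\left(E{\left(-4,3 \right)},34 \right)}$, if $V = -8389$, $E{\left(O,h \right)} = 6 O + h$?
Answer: $- \frac{524486}{41} \approx -12792.0$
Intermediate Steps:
$E{\left(O,h \right)} = h + 6 O$
$x{\left(y,L \right)} = \frac{2 y}{89 + L}$
$\left(V - 4403\right) + x{\left(E{\left(-4,3 \right)},34 \right)} = \left(-8389 - 4403\right) + \frac{2 \left(3 + 6 \left(-4\right)\right)}{89 + 34} = -12792 + \frac{2 \left(3 - 24\right)}{123} = -12792 + 2 \left(-21\right) \frac{1}{123} = -12792 - \frac{14}{41} = - \frac{524486}{41}$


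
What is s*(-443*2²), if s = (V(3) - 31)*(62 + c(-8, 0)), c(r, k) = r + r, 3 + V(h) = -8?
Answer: 3423504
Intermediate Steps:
V(h) = -11 (V(h) = -3 - 8 = -11)
c(r, k) = 2*r
s = -1932 (s = (-11 - 31)*(62 + 2*(-8)) = -42*(62 - 16) = -42*46 = -1932)
s*(-443*2²) = -(-855876)*2² = -(-855876)*4 = -1932*(-1772) = 3423504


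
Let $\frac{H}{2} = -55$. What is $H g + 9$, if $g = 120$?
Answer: $-13191$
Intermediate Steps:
$H = -110$ ($H = 2 \left(-55\right) = -110$)
$H g + 9 = \left(-110\right) 120 + 9 = -13200 + 9 = -13191$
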